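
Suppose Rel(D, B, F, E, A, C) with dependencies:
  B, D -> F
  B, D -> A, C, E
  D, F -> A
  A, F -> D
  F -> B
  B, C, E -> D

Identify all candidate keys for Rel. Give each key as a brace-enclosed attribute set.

{A, F}, {B, C, E}, {B, D}, {C, E, F}, {D, F}

Closure of {A, F} is {A, B, C, D, E, F}, the whole schema; {A, F} is a candidate key.
Closure of {B, D} is {A, B, C, D, E, F}, the whole schema; {B, D} is a candidate key.
Closure of {D, F} is {A, B, C, D, E, F}, the whole schema; {D, F} is a candidate key.
Closure of {B, C, E} is {A, B, C, D, E, F}, the whole schema; {B, C, E} is a candidate key.
Closure of {C, E, F} is {A, B, C, D, E, F}, the whole schema; {C, E, F} is a candidate key.
These are minimal and exhaustive — every other superkey contains one of them.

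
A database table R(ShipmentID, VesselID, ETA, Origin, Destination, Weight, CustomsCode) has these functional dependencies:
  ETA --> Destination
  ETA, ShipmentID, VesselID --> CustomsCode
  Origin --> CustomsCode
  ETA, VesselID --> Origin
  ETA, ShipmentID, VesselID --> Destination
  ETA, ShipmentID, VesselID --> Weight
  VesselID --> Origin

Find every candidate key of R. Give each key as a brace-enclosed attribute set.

{ETA, ShipmentID, VesselID}

No FD produces {ETA, ShipmentID, VesselID}, so they must be in every candidate key.
{ETA, ShipmentID, VesselID}⁺ = {CustomsCode, Destination, ETA, Origin, ShipmentID, VesselID, Weight}, which is every attribute, so {ETA, ShipmentID, VesselID} is a candidate key.
Every other attribute set either contains this one or has a smaller closure.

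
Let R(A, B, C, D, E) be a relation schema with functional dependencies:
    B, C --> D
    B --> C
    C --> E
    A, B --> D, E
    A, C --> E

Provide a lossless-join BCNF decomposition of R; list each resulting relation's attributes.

Candidate key of the original relation: {A, B}.
In {A, B, C, D, E}, {B, C} is not a superkey ({B, C}⁺ restricted to this set is {B, C, D, E}), so split on B, C --> D, E into {B, C, D, E} and {A, B, C}.
In {B, C, D, E}, {C} is not a superkey ({C}⁺ restricted to this set is {C, E}), so split on C --> E into {C, E} and {B, C, D}.
{C, E} has no BCNF violation.
{B, C, D} has no BCNF violation.
In {A, B, C}, {B} is not a superkey ({B}⁺ restricted to this set is {B, C}), so split on B --> C into {B, C} and {A, B}.
{B, C} has no BCNF violation.
{A, B} has no BCNF violation.

{A, B}; {B, C, D}; {C, E}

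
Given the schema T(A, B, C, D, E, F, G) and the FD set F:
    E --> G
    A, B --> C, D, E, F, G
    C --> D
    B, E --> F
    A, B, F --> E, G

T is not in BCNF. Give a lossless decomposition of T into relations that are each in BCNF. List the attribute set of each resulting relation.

Candidate key of the original relation: {A, B}.
Within {A, B, C, D, E, F, G}: {E}⁺ ∩ {A, B, C, D, E, F, G} = {E, G}, not the whole set, so E --> G violates BCNF; decompose into {E, G} and {A, B, C, D, E, F}.
{E, G} has no BCNF violation.
Within {A, B, C, D, E, F}: {C}⁺ ∩ {A, B, C, D, E, F} = {C, D}, not the whole set, so C --> D violates BCNF; decompose into {C, D} and {A, B, C, E, F}.
{C, D} has no BCNF violation.
Within {A, B, C, E, F}: {B, E}⁺ ∩ {A, B, C, E, F} = {B, E, F}, not the whole set, so B, E --> F violates BCNF; decompose into {B, E, F} and {A, B, C, E}.
{B, E, F} has no BCNF violation.
{A, B, C, E} has no BCNF violation.

{A, B, C, E}; {B, E, F}; {C, D}; {E, G}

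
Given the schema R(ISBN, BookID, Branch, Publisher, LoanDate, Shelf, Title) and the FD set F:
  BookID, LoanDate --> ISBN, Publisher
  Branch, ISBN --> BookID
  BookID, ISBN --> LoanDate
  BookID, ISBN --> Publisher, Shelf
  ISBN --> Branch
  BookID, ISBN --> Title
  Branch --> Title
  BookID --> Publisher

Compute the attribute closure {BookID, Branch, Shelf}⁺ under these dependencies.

{BookID, Branch, Publisher, Shelf, Title}

Start with {BookID, Branch, Shelf}.
Branch --> Title applies; add {Title} → now {BookID, Branch, Shelf, Title}.
BookID --> Publisher applies; add {Publisher} → now {BookID, Branch, Publisher, Shelf, Title}.
No further FD applies.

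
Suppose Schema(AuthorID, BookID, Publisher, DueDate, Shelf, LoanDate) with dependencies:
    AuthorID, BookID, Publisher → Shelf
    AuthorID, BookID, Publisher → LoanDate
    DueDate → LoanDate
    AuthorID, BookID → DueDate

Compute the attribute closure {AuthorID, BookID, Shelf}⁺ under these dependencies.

{AuthorID, BookID, DueDate, LoanDate, Shelf}

Start with {AuthorID, BookID, Shelf}.
AuthorID, BookID → DueDate applies; add {DueDate} → now {AuthorID, BookID, DueDate, Shelf}.
DueDate → LoanDate applies; add {LoanDate} → now {AuthorID, BookID, DueDate, LoanDate, Shelf}.
No further FD applies.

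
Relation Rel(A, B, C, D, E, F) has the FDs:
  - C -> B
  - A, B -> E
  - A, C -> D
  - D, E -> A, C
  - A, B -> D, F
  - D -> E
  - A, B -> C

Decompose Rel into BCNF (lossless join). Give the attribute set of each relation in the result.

{A, C, D, E, F}; {B, C}

Candidate keys of the original relation: {A, B}, {A, C}, {D}.
Within {A, B, C, D, E, F}: {C}⁺ ∩ {A, B, C, D, E, F} = {B, C}, not the whole set, so C -> B violates BCNF; decompose into {B, C} and {A, C, D, E, F}.
{B, C} is in BCNF.
{A, C, D, E, F} is in BCNF.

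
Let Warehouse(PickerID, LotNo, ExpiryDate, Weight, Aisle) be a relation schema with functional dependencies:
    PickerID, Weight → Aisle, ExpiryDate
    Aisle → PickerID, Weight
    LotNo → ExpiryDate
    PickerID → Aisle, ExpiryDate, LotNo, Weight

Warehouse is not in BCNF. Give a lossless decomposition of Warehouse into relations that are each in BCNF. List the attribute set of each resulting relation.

Candidate keys of the original relation: {Aisle}, {PickerID}.
In {Aisle, ExpiryDate, LotNo, PickerID, Weight}, {LotNo} is not a superkey ({LotNo}⁺ restricted to this set is {ExpiryDate, LotNo}), so split on LotNo → ExpiryDate into {ExpiryDate, LotNo} and {Aisle, LotNo, PickerID, Weight}.
{ExpiryDate, LotNo}: every determinant is a superkey — BCNF.
{Aisle, LotNo, PickerID, Weight}: every determinant is a superkey — BCNF.

{Aisle, LotNo, PickerID, Weight}; {ExpiryDate, LotNo}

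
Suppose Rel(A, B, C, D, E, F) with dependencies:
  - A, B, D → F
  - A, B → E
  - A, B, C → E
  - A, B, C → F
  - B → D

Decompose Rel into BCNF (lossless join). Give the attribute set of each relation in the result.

{A, B, C}; {A, B, E, F}; {B, D}

Candidate key of the original relation: {A, B, C}.
In {A, B, C, D, E, F}, {A, B, D} is not a superkey ({A, B, D}⁺ restricted to this set is {A, B, D, E, F}), so split on A, B, D → E, F into {A, B, D, E, F} and {A, B, C, D}.
In {A, B, D, E, F}, {B} is not a superkey ({B}⁺ restricted to this set is {B, D}), so split on B → D into {B, D} and {A, B, E, F}.
{B, D} has no BCNF violation.
{A, B, E, F} has no BCNF violation.
In {A, B, C, D}, {A, B} is not a superkey ({A, B}⁺ restricted to this set is {A, B, D}), so split on A, B → D into {A, B, D} and {A, B, C}.
In {A, B, D}, {B} is not a superkey ({B}⁺ restricted to this set is {B, D}), so split on B → D into {B, D} and {A, B}.
{B, D} has no BCNF violation.
{A, B} has no BCNF violation.
{A, B, C} has no BCNF violation.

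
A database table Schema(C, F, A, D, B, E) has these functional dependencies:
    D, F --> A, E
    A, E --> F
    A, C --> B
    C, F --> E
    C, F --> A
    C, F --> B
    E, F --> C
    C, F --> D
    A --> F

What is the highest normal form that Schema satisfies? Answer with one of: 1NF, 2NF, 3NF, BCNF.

3NF

Candidate keys: {A, C}, {A, D}, {A, E}, {C, F}, {D, F}, {E, F}. Prime attributes: {A, C, D, E, F}.
A --> F breaks BCNF: {A}⁺ = {A, F}, so {A} is not a superkey.
Its right-hand attributes {F} are all prime, as are those of every other non-superkey FD — the relation is in 3NF.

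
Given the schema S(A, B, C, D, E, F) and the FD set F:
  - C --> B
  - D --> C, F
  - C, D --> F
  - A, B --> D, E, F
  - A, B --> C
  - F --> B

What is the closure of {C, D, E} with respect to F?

Start with {C, D, E}.
C --> B applies; add {B} → now {B, C, D, E}.
D --> C, F applies; add {F} → now {B, C, D, E, F}.
No further FD applies.

{B, C, D, E, F}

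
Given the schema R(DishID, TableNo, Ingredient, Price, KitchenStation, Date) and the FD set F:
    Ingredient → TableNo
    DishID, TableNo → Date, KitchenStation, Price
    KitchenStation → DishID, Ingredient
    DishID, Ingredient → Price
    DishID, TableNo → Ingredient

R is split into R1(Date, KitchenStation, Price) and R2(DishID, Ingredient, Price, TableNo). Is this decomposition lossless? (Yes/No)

No

Common attributes: {Price}; their closure is {Price}.
The closure covers neither R1 nor R2 entirely; the join is not lossless.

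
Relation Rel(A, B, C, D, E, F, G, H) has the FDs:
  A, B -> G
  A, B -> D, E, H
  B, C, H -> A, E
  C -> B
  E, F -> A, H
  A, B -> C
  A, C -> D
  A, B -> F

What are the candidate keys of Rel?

{A, B}, {A, C}, {B, E, F}, {C, E, F}, {C, H}

Closure of {A, B} is {A, B, C, D, E, F, G, H}, the whole schema; {A, B} is a candidate key.
Closure of {A, C} is {A, B, C, D, E, F, G, H}, the whole schema; {A, C} is a candidate key.
Closure of {C, H} is {A, B, C, D, E, F, G, H}, the whole schema; {C, H} is a candidate key.
Closure of {B, E, F} is {A, B, C, D, E, F, G, H}, the whole schema; {B, E, F} is a candidate key.
Closure of {C, E, F} is {A, B, C, D, E, F, G, H}, the whole schema; {C, E, F} is a candidate key.
No proper subset of any of these is a key, and no other minimal superkey exists.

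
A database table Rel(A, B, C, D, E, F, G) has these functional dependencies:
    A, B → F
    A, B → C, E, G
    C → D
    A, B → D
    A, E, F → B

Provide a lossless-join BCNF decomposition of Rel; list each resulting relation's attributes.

Candidate keys of the original relation: {A, B}, {A, E, F}.
In {A, B, C, D, E, F, G}, {C} is not a superkey ({C}⁺ restricted to this set is {C, D}), so split on C → D into {C, D} and {A, B, C, E, F, G}.
{C, D} has no BCNF violation.
{A, B, C, E, F, G} has no BCNF violation.

{A, B, C, E, F, G}; {C, D}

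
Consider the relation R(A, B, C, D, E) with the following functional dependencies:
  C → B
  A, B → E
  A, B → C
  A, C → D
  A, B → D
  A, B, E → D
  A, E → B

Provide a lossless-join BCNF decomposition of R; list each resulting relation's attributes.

Candidate keys of the original relation: {A, B}, {A, C}, {A, E}.
In {A, B, C, D, E}, {C} is not a superkey ({C}⁺ restricted to this set is {B, C}), so split on C → B into {B, C} and {A, C, D, E}.
{B, C} is in BCNF.
{A, C, D, E} is in BCNF.

{A, C, D, E}; {B, C}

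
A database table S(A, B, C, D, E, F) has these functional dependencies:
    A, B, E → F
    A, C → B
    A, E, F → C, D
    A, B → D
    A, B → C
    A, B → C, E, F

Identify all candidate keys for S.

Attributes never on any right-hand side: {A} — every candidate key must contain it.
{A, B} is a candidate key since {A, B}⁺ = {A, B, C, D, E, F} covers every attribute.
{A, C} is a candidate key since {A, C}⁺ = {A, B, C, D, E, F} covers every attribute.
{A, E, F} is a candidate key since {A, E, F}⁺ = {A, B, C, D, E, F} covers every attribute.
Any other superkey properly contains one of these, so there are no further candidate keys.

{A, B}, {A, C}, {A, E, F}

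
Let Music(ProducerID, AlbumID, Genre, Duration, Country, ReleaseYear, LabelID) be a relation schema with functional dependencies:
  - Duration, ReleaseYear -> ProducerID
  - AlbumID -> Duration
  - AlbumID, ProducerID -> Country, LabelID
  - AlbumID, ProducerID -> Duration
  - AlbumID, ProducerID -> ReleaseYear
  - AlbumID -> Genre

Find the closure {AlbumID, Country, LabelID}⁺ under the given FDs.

Start with {AlbumID, Country, LabelID}.
AlbumID -> Duration applies; add {Duration} → now {AlbumID, Country, Duration, LabelID}.
AlbumID -> Genre applies; add {Genre} → now {AlbumID, Country, Duration, Genre, LabelID}.
No further FD applies.

{AlbumID, Country, Duration, Genre, LabelID}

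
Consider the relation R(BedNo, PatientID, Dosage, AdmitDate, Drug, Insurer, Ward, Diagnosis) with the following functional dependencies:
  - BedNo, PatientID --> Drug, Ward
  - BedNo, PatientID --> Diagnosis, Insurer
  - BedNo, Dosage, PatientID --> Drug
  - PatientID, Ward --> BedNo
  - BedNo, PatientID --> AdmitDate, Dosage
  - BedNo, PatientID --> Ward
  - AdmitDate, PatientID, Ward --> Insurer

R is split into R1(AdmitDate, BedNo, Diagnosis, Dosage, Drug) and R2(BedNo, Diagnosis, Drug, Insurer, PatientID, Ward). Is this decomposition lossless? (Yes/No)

Common attributes: {BedNo, Diagnosis, Drug}; their closure is {BedNo, Diagnosis, Drug}.
R1 ⊄ {BedNo, Diagnosis, Drug} and R2 ⊄ {BedNo, Diagnosis, Drug}, so the split is lossy.

No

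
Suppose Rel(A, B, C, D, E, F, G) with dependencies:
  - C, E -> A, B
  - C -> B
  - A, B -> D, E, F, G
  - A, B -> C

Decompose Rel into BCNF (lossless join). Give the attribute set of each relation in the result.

{A, C, D, E, F, G}; {B, C}

Candidate keys of the original relation: {A, B}, {A, C}, {C, E}.
In {A, B, C, D, E, F, G}, {C} is not a superkey ({C}⁺ restricted to this set is {B, C}), so split on C -> B into {B, C} and {A, C, D, E, F, G}.
{B, C} has no BCNF violation.
{A, C, D, E, F, G} has no BCNF violation.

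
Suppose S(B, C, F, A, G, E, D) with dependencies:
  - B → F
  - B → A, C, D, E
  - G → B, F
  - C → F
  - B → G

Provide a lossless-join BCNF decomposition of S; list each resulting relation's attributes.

Candidate keys of the original relation: {B}, {G}.
{A, B, C, D, E, F, G}: {C} determines {C, F} here but is not a superkey — split on C → F, giving {C, F} and {A, B, C, D, E, G}.
{C, F}: every determinant is a superkey — BCNF.
{A, B, C, D, E, G}: every determinant is a superkey — BCNF.

{A, B, C, D, E, G}; {C, F}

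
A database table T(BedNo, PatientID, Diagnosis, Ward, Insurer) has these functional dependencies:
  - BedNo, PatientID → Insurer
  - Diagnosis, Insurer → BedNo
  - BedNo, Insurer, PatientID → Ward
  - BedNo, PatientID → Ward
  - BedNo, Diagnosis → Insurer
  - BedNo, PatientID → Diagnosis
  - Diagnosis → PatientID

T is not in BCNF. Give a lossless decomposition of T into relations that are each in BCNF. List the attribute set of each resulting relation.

{BedNo, Diagnosis, Insurer, Ward}; {Diagnosis, PatientID}

Candidate keys of the original relation: {BedNo, Diagnosis}, {BedNo, PatientID}, {Diagnosis, Insurer}.
{BedNo, Diagnosis, Insurer, PatientID, Ward}: {Diagnosis} determines {Diagnosis, PatientID} here but is not a superkey — split on Diagnosis → PatientID, giving {Diagnosis, PatientID} and {BedNo, Diagnosis, Insurer, Ward}.
{Diagnosis, PatientID} has no BCNF violation.
{BedNo, Diagnosis, Insurer, Ward} has no BCNF violation.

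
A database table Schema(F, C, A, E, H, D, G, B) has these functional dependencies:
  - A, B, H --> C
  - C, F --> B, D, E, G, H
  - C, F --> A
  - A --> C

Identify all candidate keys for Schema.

{A, F}, {C, F}

No FD produces {F}, so it must be in every candidate key.
Closure of {A, F} is {A, B, C, D, E, F, G, H}, the whole schema; {A, F} is a candidate key.
Closure of {C, F} is {A, B, C, D, E, F, G, H}, the whole schema; {C, F} is a candidate key.
No proper subset of any of these is a key, and no other minimal superkey exists.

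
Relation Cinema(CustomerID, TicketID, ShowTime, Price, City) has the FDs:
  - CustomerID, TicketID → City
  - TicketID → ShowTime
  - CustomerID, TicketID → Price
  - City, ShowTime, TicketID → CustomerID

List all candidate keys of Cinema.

{TicketID} never appears on the right of any FD, so every key must include it.
{City, TicketID}⁺ = {City, CustomerID, Price, ShowTime, TicketID} — all of the relation — so {City, TicketID} is a candidate key.
{CustomerID, TicketID}⁺ = {City, CustomerID, Price, ShowTime, TicketID} — all of the relation — so {CustomerID, TicketID} is a candidate key.
These are minimal and exhaustive — every other superkey contains one of them.

{City, TicketID}, {CustomerID, TicketID}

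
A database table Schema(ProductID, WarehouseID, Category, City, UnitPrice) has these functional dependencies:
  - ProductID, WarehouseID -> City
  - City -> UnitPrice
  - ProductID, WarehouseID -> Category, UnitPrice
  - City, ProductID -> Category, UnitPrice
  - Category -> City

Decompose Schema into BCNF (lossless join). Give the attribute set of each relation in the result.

Candidate key of the original relation: {ProductID, WarehouseID}.
{Category, City, ProductID, UnitPrice, WarehouseID}: {City} determines {City, UnitPrice} here but is not a superkey — split on City -> UnitPrice, giving {City, UnitPrice} and {Category, City, ProductID, WarehouseID}.
{City, UnitPrice} has no BCNF violation.
{Category, City, ProductID, WarehouseID}: {City, ProductID} determines {Category, City, ProductID} here but is not a superkey — split on City, ProductID -> Category, giving {Category, City, ProductID} and {City, ProductID, WarehouseID}.
{Category, City, ProductID}: {Category} determines {Category, City} here but is not a superkey — split on Category -> City, giving {Category, City} and {Category, ProductID}.
{Category, City} has no BCNF violation.
{Category, ProductID} has no BCNF violation.
{City, ProductID, WarehouseID} has no BCNF violation.

{Category, City}; {Category, ProductID}; {City, ProductID, WarehouseID}; {City, UnitPrice}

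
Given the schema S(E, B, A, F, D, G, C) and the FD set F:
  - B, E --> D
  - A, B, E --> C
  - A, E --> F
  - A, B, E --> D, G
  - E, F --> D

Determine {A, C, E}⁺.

Start with {A, C, E}.
A, E --> F applies; add {F} → now {A, C, E, F}.
E, F --> D applies; add {D} → now {A, C, D, E, F}.
No further FD applies.

{A, C, D, E, F}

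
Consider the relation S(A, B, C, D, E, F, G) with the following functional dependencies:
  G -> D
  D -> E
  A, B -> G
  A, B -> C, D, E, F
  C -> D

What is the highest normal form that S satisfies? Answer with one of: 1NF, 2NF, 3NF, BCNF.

Candidate key: {A, B}. Prime attributes: {A, B}.
G -> D: {G}⁺ = {D, E, G}, which is not all of the attributes, so the left side is not a superkey — BCNF is violated.
G -> D has non-prime {D} on the right and a non-superkey on the left, so 3NF fails.
No proper subset of a key has a non-prime attribute in its closure, so there is no partial dependency; 2NF holds.

2NF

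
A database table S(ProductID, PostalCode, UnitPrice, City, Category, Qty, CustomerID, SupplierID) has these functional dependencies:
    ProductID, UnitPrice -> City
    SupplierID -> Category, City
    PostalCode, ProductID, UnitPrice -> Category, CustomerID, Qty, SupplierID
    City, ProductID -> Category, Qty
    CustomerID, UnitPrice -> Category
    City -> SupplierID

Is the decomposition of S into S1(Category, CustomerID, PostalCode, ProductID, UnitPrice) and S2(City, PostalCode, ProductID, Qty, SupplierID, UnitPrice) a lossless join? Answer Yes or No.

Yes

Common attributes: {PostalCode, ProductID, UnitPrice}; their closure is {Category, City, CustomerID, PostalCode, ProductID, Qty, SupplierID, UnitPrice}.
Since S1 ⊆ {Category, City, CustomerID, PostalCode, ProductID, Qty, SupplierID, UnitPrice}, the intersection is a superkey of S1; the decomposition is lossless.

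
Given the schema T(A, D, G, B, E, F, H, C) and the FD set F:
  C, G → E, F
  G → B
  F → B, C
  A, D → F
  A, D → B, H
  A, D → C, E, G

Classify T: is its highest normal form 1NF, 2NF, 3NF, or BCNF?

Candidate key: {A, D}. Prime attributes: {A, D}.
For C, G → E, F we have {C, G}⁺ = {B, C, E, F, G}; {C, G} is not a superkey, so BCNF fails.
Because {E, F} are non-prime and the left side of C, G → E, F is not a superkey, the relation is not in 3NF.
No proper subset of a key has a non-prime attribute in its closure, so there is no partial dependency; 2NF holds.

2NF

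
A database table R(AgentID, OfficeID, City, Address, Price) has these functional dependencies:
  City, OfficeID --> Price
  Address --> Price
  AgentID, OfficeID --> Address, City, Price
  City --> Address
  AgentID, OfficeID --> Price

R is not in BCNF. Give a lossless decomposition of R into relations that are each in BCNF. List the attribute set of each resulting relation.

{Address, City}; {Address, Price}; {AgentID, City, OfficeID}

Candidate key of the original relation: {AgentID, OfficeID}.
{Address, AgentID, City, OfficeID, Price}: {City, OfficeID} determines {Address, City, OfficeID, Price} here but is not a superkey — split on City, OfficeID --> Address, Price, giving {Address, City, OfficeID, Price} and {AgentID, City, OfficeID}.
{Address, City, OfficeID, Price}: {Address} determines {Address, Price} here but is not a superkey — split on Address --> Price, giving {Address, Price} and {Address, City, OfficeID}.
{Address, Price}: every determinant is a superkey — BCNF.
{Address, City, OfficeID}: {City} determines {Address, City} here but is not a superkey — split on City --> Address, giving {Address, City} and {City, OfficeID}.
{Address, City}: every determinant is a superkey — BCNF.
{City, OfficeID}: every determinant is a superkey — BCNF.
{AgentID, City, OfficeID}: every determinant is a superkey — BCNF.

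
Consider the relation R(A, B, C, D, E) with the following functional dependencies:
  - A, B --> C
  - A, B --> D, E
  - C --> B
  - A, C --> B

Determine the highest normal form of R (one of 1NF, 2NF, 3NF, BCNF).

Candidate keys: {A, B}, {A, C}. Prime attributes: {A, B, C}.
For C --> B we have {C}⁺ = {B, C}; {C} is not a superkey, so BCNF fails.
Since {B} ⊆ prime attributes and every other non-superkey FD also has a prime right side, the schema is in 3NF.

3NF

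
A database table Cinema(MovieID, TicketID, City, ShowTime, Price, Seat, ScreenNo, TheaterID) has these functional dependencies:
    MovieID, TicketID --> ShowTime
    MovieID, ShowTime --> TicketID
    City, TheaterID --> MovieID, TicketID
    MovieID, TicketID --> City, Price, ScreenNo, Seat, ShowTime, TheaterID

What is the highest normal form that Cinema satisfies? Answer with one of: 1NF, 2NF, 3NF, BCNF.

Candidate keys: {City, TheaterID}, {MovieID, ShowTime}, {MovieID, TicketID}. Prime attributes: {City, MovieID, ShowTime, TheaterID, TicketID}.
The left-hand side of every FD is a superkey, so BCNF is satisfied.

BCNF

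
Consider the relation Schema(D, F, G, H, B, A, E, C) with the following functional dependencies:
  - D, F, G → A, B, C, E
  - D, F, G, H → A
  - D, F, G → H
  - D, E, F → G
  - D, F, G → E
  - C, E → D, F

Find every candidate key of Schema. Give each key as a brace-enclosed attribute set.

{C, E}, {D, E, F}, {D, F, G}

{C, E}⁺ = {A, B, C, D, E, F, G, H} — all of the relation — so {C, E} is a candidate key.
{D, E, F}⁺ = {A, B, C, D, E, F, G, H} — all of the relation — so {D, E, F} is a candidate key.
{D, F, G}⁺ = {A, B, C, D, E, F, G, H} — all of the relation — so {D, F, G} is a candidate key.
No proper subset of any of these is a key, and no other minimal superkey exists.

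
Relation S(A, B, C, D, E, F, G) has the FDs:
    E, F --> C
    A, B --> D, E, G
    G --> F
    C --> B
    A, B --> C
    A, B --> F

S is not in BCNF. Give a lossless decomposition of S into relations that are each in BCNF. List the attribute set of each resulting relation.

Candidate keys of the original relation: {A, B}, {A, C}, {A, E, F}, {A, E, G}.
In {A, B, C, D, E, F, G}, {E, F} is not a superkey ({E, F}⁺ restricted to this set is {B, C, E, F}), so split on E, F --> B, C into {B, C, E, F} and {A, D, E, F, G}.
In {B, C, E, F}, {C} is not a superkey ({C}⁺ restricted to this set is {B, C}), so split on C --> B into {B, C} and {C, E, F}.
{B, C} is in BCNF.
{C, E, F} is in BCNF.
In {A, D, E, F, G}, {G} is not a superkey ({G}⁺ restricted to this set is {F, G}), so split on G --> F into {F, G} and {A, D, E, G}.
{F, G} is in BCNF.
{A, D, E, G} is in BCNF.

{A, D, E, G}; {B, C}; {C, E, F}; {F, G}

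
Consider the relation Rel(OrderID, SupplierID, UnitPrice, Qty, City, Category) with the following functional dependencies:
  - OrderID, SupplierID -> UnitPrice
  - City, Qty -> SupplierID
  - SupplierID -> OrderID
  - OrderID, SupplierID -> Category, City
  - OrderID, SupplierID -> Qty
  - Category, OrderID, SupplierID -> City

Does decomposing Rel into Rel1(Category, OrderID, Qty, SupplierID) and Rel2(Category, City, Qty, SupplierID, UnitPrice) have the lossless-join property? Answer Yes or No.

Yes

Common attributes: {Category, Qty, SupplierID}; their closure is {Category, City, OrderID, Qty, SupplierID, UnitPrice}.
This includes all of Rel1, so the common attributes are a superkey of Rel1 — the join is lossless.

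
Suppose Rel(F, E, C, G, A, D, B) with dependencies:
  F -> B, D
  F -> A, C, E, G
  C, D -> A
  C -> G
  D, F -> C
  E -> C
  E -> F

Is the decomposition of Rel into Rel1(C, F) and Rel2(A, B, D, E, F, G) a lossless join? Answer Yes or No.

Yes

The shared attributes are {F} and {F}⁺ = {A, B, C, D, E, F, G}.
Since Rel1 ⊆ {A, B, C, D, E, F, G}, the intersection is a superkey of Rel1; the decomposition is lossless.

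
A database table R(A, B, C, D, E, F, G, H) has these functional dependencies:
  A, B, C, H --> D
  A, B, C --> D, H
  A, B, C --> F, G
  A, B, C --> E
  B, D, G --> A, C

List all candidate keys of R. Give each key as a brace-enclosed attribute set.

Attributes never on any right-hand side: {B} — every candidate key must contain it.
{A, B, C}⁺ = {A, B, C, D, E, F, G, H} — all of the relation — so {A, B, C} is a candidate key.
{B, D, G}⁺ = {A, B, C, D, E, F, G, H} — all of the relation — so {B, D, G} is a candidate key.
Any other superkey properly contains one of these, so there are no further candidate keys.

{A, B, C}, {B, D, G}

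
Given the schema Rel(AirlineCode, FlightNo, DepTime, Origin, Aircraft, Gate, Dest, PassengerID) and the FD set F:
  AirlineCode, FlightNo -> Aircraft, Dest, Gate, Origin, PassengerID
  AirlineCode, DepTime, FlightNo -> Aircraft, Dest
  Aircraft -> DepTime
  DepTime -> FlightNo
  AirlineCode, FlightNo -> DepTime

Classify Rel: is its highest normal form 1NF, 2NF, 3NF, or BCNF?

Candidate keys: {Aircraft, AirlineCode}, {AirlineCode, DepTime}, {AirlineCode, FlightNo}. Prime attributes: {Aircraft, AirlineCode, DepTime, FlightNo}.
Aircraft -> DepTime breaks BCNF: {Aircraft}⁺ = {Aircraft, DepTime, FlightNo}, so {Aircraft} is not a superkey.
Since {DepTime} ⊆ prime attributes and every other non-superkey FD also has a prime right side, the schema is in 3NF.

3NF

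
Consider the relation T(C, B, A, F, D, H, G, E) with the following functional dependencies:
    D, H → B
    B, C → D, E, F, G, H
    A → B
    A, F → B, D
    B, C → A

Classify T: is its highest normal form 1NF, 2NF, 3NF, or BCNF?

Candidate keys: {A, C}, {B, C}, {C, D, H}. Prime attributes: {A, B, C, D, H}.
D, H → B: {D, H}⁺ = {B, D, H}, which is not all of the attributes, so the left side is not a superkey — BCNF is violated.
Since {B} ⊆ prime attributes and every other non-superkey FD also has a prime right side, the schema is in 3NF.

3NF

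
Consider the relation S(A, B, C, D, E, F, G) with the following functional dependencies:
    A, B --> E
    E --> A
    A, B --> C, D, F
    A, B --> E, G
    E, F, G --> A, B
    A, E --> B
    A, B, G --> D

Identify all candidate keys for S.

{A, B}, {E}

Closure of {E} is {A, B, C, D, E, F, G}, the whole schema; {E} is a candidate key.
Closure of {A, B} is {A, B, C, D, E, F, G}, the whole schema; {A, B} is a candidate key.
These are minimal and exhaustive — every other superkey contains one of them.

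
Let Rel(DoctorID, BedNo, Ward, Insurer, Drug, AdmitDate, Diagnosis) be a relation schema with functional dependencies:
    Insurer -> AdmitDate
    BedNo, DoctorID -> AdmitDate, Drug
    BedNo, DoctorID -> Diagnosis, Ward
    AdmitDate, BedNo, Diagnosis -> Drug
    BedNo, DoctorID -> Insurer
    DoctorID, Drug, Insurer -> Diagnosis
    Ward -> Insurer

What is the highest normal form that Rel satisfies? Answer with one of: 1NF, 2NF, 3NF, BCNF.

Candidate key: {BedNo, DoctorID}. Prime attributes: {BedNo, DoctorID}.
For Insurer -> AdmitDate we have {Insurer}⁺ = {AdmitDate, Insurer}; {Insurer} is not a superkey, so BCNF fails.
Because {AdmitDate} is non-prime and the left side of Insurer -> AdmitDate is not a superkey, the relation is not in 3NF.
Checking every proper subset of each key, none determines a non-prime attribute — 2NF is satisfied.

2NF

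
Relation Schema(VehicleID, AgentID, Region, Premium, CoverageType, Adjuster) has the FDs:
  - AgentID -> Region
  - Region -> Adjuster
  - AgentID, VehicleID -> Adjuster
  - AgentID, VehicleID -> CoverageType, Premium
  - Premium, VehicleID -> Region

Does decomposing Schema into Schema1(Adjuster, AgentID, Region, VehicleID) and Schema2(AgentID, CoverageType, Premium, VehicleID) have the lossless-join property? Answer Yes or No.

The shared attributes are {AgentID, VehicleID} and {AgentID, VehicleID}⁺ = {Adjuster, AgentID, CoverageType, Premium, Region, VehicleID}.
Since Schema1 ⊆ {Adjuster, AgentID, CoverageType, Premium, Region, VehicleID}, the intersection is a superkey of Schema1; the decomposition is lossless.

Yes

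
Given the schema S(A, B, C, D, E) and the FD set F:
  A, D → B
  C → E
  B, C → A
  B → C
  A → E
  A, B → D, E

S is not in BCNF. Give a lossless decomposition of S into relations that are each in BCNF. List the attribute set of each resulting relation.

{A, B, C, D}; {C, E}

Candidate keys of the original relation: {A, D}, {B}.
Within {A, B, C, D, E}: {C}⁺ ∩ {A, B, C, D, E} = {C, E}, not the whole set, so C → E violates BCNF; decompose into {C, E} and {A, B, C, D}.
{C, E}: every determinant is a superkey — BCNF.
{A, B, C, D}: every determinant is a superkey — BCNF.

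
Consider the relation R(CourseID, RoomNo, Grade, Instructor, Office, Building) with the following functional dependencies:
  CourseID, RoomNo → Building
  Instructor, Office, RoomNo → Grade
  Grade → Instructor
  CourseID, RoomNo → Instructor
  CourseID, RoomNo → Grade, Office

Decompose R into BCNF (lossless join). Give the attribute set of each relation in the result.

{Building, CourseID, Instructor, Office, RoomNo}; {Grade, Instructor}; {Grade, Office, RoomNo}

Candidate key of the original relation: {CourseID, RoomNo}.
In {Building, CourseID, Grade, Instructor, Office, RoomNo}, {Instructor, Office, RoomNo} is not a superkey ({Instructor, Office, RoomNo}⁺ restricted to this set is {Grade, Instructor, Office, RoomNo}), so split on Instructor, Office, RoomNo → Grade into {Grade, Instructor, Office, RoomNo} and {Building, CourseID, Instructor, Office, RoomNo}.
In {Grade, Instructor, Office, RoomNo}, {Grade} is not a superkey ({Grade}⁺ restricted to this set is {Grade, Instructor}), so split on Grade → Instructor into {Grade, Instructor} and {Grade, Office, RoomNo}.
{Grade, Instructor} is in BCNF.
{Grade, Office, RoomNo} is in BCNF.
{Building, CourseID, Instructor, Office, RoomNo} is in BCNF.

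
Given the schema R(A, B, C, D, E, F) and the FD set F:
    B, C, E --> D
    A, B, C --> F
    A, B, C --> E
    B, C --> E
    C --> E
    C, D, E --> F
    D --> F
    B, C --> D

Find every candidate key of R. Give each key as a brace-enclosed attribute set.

Attributes never on any right-hand side: {A, B, C} — every candidate key must contain all of them.
{A, B, C}⁺ = {A, B, C, D, E, F} — all of the relation — so {A, B, C} is a candidate key.
Every other attribute set either contains this one or has a smaller closure.

{A, B, C}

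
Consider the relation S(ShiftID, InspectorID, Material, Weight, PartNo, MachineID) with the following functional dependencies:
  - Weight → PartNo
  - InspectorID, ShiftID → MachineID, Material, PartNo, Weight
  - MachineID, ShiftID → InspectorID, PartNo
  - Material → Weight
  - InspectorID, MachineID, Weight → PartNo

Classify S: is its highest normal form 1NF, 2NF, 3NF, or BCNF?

Candidate keys: {InspectorID, ShiftID}, {MachineID, ShiftID}. Prime attributes: {InspectorID, MachineID, ShiftID}.
Weight → PartNo: {Weight}⁺ = {PartNo, Weight}, which is not all of the attributes, so the left side is not a superkey — BCNF is violated.
Because {PartNo} is non-prime and the left side of Weight → PartNo is not a superkey, the relation is not in 3NF.
No proper subset of a key has a non-prime attribute in its closure, so there is no partial dependency; 2NF holds.

2NF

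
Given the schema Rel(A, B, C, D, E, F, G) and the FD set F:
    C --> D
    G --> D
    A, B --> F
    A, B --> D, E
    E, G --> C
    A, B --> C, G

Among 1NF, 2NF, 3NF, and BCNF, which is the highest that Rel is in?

Candidate key: {A, B}. Prime attributes: {A, B}.
C --> D: {C}⁺ = {C, D}, which is not all of the attributes, so the left side is not a superkey — BCNF is violated.
Because {D} is non-prime and the left side of C --> D is not a superkey, the relation is not in 3NF.
No non-prime attribute depends on a proper subset of any candidate key, so 2NF holds.

2NF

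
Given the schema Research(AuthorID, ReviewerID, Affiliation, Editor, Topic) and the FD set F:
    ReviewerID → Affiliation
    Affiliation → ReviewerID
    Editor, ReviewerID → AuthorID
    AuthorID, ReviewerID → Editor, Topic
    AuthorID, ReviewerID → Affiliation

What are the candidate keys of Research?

{Affiliation, AuthorID}⁺ = {Affiliation, AuthorID, Editor, ReviewerID, Topic}, which is every attribute, so {Affiliation, AuthorID} is a candidate key.
{Affiliation, Editor}⁺ = {Affiliation, AuthorID, Editor, ReviewerID, Topic}, which is every attribute, so {Affiliation, Editor} is a candidate key.
{AuthorID, ReviewerID}⁺ = {Affiliation, AuthorID, Editor, ReviewerID, Topic}, which is every attribute, so {AuthorID, ReviewerID} is a candidate key.
{Editor, ReviewerID}⁺ = {Affiliation, AuthorID, Editor, ReviewerID, Topic}, which is every attribute, so {Editor, ReviewerID} is a candidate key.
Any other superkey properly contains one of these, so there are no further candidate keys.

{Affiliation, AuthorID}, {Affiliation, Editor}, {AuthorID, ReviewerID}, {Editor, ReviewerID}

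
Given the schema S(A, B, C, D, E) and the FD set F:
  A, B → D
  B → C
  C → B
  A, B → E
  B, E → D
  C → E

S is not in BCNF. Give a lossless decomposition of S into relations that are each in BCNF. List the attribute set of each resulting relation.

{A, B}; {B, C, D, E}

Candidate keys of the original relation: {A, B}, {A, C}.
In {A, B, C, D, E}, {B} is not a superkey ({B}⁺ restricted to this set is {B, C, D, E}), so split on B → C, D, E into {B, C, D, E} and {A, B}.
{B, C, D, E} has no BCNF violation.
{A, B} has no BCNF violation.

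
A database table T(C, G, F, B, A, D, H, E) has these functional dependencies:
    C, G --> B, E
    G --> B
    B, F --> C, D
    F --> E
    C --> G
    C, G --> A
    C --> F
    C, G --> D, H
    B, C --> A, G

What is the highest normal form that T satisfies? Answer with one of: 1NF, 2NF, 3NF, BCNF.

1NF

Candidate keys: {B, F}, {C}, {F, G}. Prime attributes: {B, C, F, G}.
G --> B breaks BCNF: {G}⁺ = {B, G}, so {G} is not a superkey.
F --> E has non-prime {E} on the right and a non-superkey on the left, so 3NF fails.
Since {F} ⊂ {B, F} and {F}⁺ ⊇ {E} with {E} non-prime, there is a partial dependency; 2NF fails.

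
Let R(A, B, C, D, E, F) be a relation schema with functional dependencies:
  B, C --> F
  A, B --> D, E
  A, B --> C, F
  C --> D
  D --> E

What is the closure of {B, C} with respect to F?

{B, C, D, E, F}

Start with {B, C}.
B, C --> F applies; add {F} → now {B, C, F}.
C --> D applies; add {D} → now {B, C, D, F}.
D --> E applies; add {E} → now {B, C, D, E, F}.
No further FD applies.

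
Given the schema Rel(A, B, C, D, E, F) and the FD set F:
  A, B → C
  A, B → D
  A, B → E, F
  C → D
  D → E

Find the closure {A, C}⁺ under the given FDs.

Start with {A, C}.
C → D applies; add {D} → now {A, C, D}.
D → E applies; add {E} → now {A, C, D, E}.
No further FD applies.

{A, C, D, E}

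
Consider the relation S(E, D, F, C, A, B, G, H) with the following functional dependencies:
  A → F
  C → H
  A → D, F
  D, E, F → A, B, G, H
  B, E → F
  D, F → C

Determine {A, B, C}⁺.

Start with {A, B, C}.
A → F applies; add {F} → now {A, B, C, F}.
C → H applies; add {H} → now {A, B, C, F, H}.
A → D, F applies; add {D} → now {A, B, C, D, F, H}.
No further FD applies.

{A, B, C, D, F, H}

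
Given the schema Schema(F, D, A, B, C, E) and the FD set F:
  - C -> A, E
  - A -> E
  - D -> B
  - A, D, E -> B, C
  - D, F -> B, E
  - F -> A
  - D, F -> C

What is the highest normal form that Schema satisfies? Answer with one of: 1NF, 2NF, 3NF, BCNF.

Candidate key: {D, F}. Prime attributes: {D, F}.
C -> A, E: {C}⁺ = {A, C, E}, which is not all of the attributes, so the left side is not a superkey — BCNF is violated.
C -> A, E determines the non-prime attributes {A, E} from a non-superkey — 3NF is violated.
The proper key subset {D} of {D, F} determines non-prime {B}, so the relation is not even in 2NF.

1NF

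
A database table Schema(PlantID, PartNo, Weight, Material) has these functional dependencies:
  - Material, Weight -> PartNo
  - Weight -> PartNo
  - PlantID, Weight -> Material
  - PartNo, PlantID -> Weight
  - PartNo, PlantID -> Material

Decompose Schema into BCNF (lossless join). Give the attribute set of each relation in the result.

Candidate keys of the original relation: {PartNo, PlantID}, {PlantID, Weight}.
{Material, PartNo, PlantID, Weight}: {Material, Weight} determines {Material, PartNo, Weight} here but is not a superkey — split on Material, Weight -> PartNo, giving {Material, PartNo, Weight} and {Material, PlantID, Weight}.
{Material, PartNo, Weight}: {Weight} determines {PartNo, Weight} here but is not a superkey — split on Weight -> PartNo, giving {PartNo, Weight} and {Material, Weight}.
{PartNo, Weight} is in BCNF.
{Material, Weight} is in BCNF.
{Material, PlantID, Weight} is in BCNF.

{Material, PlantID, Weight}; {PartNo, Weight}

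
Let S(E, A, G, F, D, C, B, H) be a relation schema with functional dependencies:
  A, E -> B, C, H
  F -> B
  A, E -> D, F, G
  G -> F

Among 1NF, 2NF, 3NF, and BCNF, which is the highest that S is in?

2NF

Candidate key: {A, E}. Prime attributes: {A, E}.
F -> B breaks BCNF: {F}⁺ = {B, F}, so {F} is not a superkey.
Because {B} is non-prime and the left side of F -> B is not a superkey, the relation is not in 3NF.
Checking every proper subset of each key, none determines a non-prime attribute — 2NF is satisfied.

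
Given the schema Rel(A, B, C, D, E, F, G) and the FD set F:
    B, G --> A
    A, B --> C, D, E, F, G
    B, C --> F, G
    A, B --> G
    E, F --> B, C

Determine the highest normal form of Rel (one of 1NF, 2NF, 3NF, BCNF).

BCNF

Candidate keys: {A, B}, {B, C}, {B, G}, {E, F}. Prime attributes: {A, B, C, E, F, G}.
Each dependency's left side is a superkey — BCNF holds.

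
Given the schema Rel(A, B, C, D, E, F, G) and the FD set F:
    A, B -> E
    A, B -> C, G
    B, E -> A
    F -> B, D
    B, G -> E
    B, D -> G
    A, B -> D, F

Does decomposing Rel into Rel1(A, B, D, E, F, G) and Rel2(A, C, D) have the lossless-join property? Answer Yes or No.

No

The shared attributes are {A, D} and {A, D}⁺ = {A, D}.
Neither Rel1 nor Rel2 is contained in that closure, so the decomposition is lossy.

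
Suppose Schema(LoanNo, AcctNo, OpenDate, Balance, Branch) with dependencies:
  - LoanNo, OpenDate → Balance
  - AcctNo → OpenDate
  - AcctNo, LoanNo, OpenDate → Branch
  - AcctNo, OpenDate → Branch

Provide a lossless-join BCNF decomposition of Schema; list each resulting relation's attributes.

{AcctNo, Branch, OpenDate}; {AcctNo, LoanNo}; {Balance, LoanNo, OpenDate}

Candidate key of the original relation: {AcctNo, LoanNo}.
In {AcctNo, Balance, Branch, LoanNo, OpenDate}, {LoanNo, OpenDate} is not a superkey ({LoanNo, OpenDate}⁺ restricted to this set is {Balance, LoanNo, OpenDate}), so split on LoanNo, OpenDate → Balance into {Balance, LoanNo, OpenDate} and {AcctNo, Branch, LoanNo, OpenDate}.
{Balance, LoanNo, OpenDate} has no BCNF violation.
In {AcctNo, Branch, LoanNo, OpenDate}, {AcctNo} is not a superkey ({AcctNo}⁺ restricted to this set is {AcctNo, Branch, OpenDate}), so split on AcctNo → Branch, OpenDate into {AcctNo, Branch, OpenDate} and {AcctNo, LoanNo}.
{AcctNo, Branch, OpenDate} has no BCNF violation.
{AcctNo, LoanNo} has no BCNF violation.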